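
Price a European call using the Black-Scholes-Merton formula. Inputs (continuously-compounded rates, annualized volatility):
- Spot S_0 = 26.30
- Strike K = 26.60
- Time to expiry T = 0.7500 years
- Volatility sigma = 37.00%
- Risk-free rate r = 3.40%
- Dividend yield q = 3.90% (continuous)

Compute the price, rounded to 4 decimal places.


Answer: Price = 3.0853

Derivation:
d1 = (ln(S/K) + (r - q + 0.5*sigma^2) * T) / (sigma * sqrt(T)) = 0.11311454
d2 = d1 - sigma * sqrt(T) = -0.20731486
exp(-rT) = 0.97482238; exp(-qT) = 0.97117364
C = S_0 * exp(-qT) * N(d1) - K * exp(-rT) * N(d2)
N(d1) = 0.54503013; N(d2) = 0.41788198
C = 26.3000 * 0.97117364 * 0.54503013 - 26.6000 * 0.97482238 * 0.41788198 = 3.0853


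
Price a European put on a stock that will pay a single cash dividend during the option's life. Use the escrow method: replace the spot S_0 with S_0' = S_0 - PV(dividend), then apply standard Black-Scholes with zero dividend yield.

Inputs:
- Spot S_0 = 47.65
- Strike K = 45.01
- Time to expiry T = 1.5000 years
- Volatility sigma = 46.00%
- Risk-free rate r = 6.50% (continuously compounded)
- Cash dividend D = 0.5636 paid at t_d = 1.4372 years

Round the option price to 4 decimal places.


PV(D) = D * exp(-r * t_d) = 0.5636 * 0.91081270 = 0.51333404
S_0' = S_0 - PV(D) = 47.6500 - 0.51333404 = 47.13666596
d1 = (ln(S_0'/K) + (r + sigma^2/2)*T) / (sigma*sqrt(T)) = 0.53669826
d2 = d1 - sigma*sqrt(T) = -0.02668438
exp(-rT) = 0.90710234
N(-d1) = 0.29573803; N(-d2) = 0.51064427
P = K * exp(-rT) * N(-d2) - S_0' * N(-d1) = 45.0100 * 0.90710234 * 0.51064427 - 47.13666596 * 0.29573803 = 6.9088

Answer: Price = 6.9088


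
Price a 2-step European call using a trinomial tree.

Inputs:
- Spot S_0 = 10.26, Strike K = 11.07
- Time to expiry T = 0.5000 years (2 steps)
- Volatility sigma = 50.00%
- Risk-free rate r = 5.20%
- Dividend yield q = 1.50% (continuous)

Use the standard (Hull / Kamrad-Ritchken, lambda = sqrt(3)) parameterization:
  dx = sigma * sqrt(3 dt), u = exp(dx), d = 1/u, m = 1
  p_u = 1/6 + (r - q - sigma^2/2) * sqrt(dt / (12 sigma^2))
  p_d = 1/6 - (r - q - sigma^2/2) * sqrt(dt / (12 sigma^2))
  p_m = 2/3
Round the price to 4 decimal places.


Answer: Price = V(0,0) = 1.1307

Derivation:
dt = T/N = 0.250000; dx = sigma*sqrt(3*dt) = 0.433013
u = exp(dx) = 1.541896; d = 1/u = 0.648552
p_u = 0.141263, p_m = 0.666667, p_d = 0.192070
Discount per step: exp(-r*dt) = 0.987084
Stock lattice S(k, j) with j the centered position index:
  k=0: S(0,+0) = 10.2600
  k=1: S(1,-1) = 6.6541; S(1,+0) = 10.2600; S(1,+1) = 15.8199
  k=2: S(2,-2) = 4.3156; S(2,-1) = 6.6541; S(2,+0) = 10.2600; S(2,+1) = 15.8199; S(2,+2) = 24.3926
Terminal payoffs V(N, j) = max(S_T - K, 0):
  V(2,-2) = 0.000000; V(2,-1) = 0.000000; V(2,+0) = 0.000000; V(2,+1) = 4.749851; V(2,+2) = 13.322562
Backward induction: V(k, j) = exp(-r*dt) * [p_u * V(k+1, j+1) + p_m * V(k+1, j) + p_d * V(k+1, j-1)]
  V(1,-1) = exp(-r*dt) * [p_u*0.000000 + p_m*0.000000 + p_d*0.000000] = 0.000000
  V(1,+0) = exp(-r*dt) * [p_u*4.749851 + p_m*0.000000 + p_d*0.000000] = 0.662313
  V(1,+1) = exp(-r*dt) * [p_u*13.322562 + p_m*4.749851 + p_d*0.000000] = 4.983349
  V(0,+0) = exp(-r*dt) * [p_u*4.983349 + p_m*0.662313 + p_d*0.000000] = 1.130711


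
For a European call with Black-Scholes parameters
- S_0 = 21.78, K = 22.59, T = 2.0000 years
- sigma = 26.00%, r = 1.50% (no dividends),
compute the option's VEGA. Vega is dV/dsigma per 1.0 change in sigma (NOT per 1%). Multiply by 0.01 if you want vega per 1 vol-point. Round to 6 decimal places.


d1 = 0.1661287197; d2 = -0.2015668065
phi(d1) = 0.3934749357; exp(-qT) = 1.0000000000; exp(-rT) = 0.9704455335
Vega = S * exp(-qT) * phi(d1) * sqrt(T) = 21.7800 * 1.0000000000 * 0.3934749357 * 1.4142135624 = 12.119646

Answer: Vega = 12.119646


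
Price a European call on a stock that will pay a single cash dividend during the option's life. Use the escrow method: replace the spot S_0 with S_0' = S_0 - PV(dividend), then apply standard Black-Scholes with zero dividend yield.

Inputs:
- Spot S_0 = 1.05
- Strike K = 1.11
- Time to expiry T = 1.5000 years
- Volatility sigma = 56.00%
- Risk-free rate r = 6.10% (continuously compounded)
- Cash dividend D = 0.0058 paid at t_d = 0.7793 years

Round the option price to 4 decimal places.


Answer: Price = 0.2921

Derivation:
PV(D) = D * exp(-r * t_d) = 0.0058 * 0.95357490 = 0.00553073
S_0' = S_0 - PV(D) = 1.0500 - 0.00553073 = 1.04446927
d1 = (ln(S_0'/K) + (r + sigma^2/2)*T) / (sigma*sqrt(T)) = 0.38761551
d2 = d1 - sigma*sqrt(T) = -0.29824162
exp(-rT) = 0.91256132
N(d1) = 0.65084971; N(d2) = 0.38275938
C = S_0' * N(d1) - K * exp(-rT) * N(d2) = 1.04446927 * 0.65084971 - 1.1100 * 0.91256132 * 0.38275938 = 0.2921


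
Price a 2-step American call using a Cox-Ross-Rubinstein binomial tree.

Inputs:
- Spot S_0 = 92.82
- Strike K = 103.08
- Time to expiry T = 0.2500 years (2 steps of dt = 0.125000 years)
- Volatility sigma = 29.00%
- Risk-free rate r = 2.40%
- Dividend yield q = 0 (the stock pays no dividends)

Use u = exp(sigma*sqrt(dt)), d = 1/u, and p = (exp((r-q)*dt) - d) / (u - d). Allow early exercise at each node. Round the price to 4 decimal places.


dt = T/N = 0.125000
u = exp(sigma*sqrt(dt)) = 1.107971; d = 1/u = 0.902551
p = (exp((r-q)*dt) - d) / (u - d) = 0.489016
Discount per step: exp(-r*dt) = 0.997004
Stock lattice S(k, i) with i counting down-moves:
  k=0: S(0,0) = 92.8200
  k=1: S(1,0) = 102.8419; S(1,1) = 83.7748
  k=2: S(2,0) = 113.9458; S(2,1) = 92.8200; S(2,2) = 75.6110
Terminal payoffs V(N, i) = max(S_T - K, 0):
  V(2,0) = 10.865823; V(2,1) = 0.000000; V(2,2) = 0.000000
Backward induction: V(k, i) = exp(-r*dt) * [p * V(k+1, i) + (1-p) * V(k+1, i+1)]; then take max(V_cont, immediate exercise) for American.
  V(1,0) = exp(-r*dt) * [p*10.865823 + (1-p)*0.000000] = 5.297644; exercise = 0.000000; V(1,0) = max -> 5.297644
  V(1,1) = exp(-r*dt) * [p*0.000000 + (1-p)*0.000000] = 0.000000; exercise = 0.000000; V(1,1) = max -> 0.000000
  V(0,0) = exp(-r*dt) * [p*5.297644 + (1-p)*0.000000] = 2.582872; exercise = 0.000000; V(0,0) = max -> 2.582872

Answer: Price = V(0,0) = 2.5829


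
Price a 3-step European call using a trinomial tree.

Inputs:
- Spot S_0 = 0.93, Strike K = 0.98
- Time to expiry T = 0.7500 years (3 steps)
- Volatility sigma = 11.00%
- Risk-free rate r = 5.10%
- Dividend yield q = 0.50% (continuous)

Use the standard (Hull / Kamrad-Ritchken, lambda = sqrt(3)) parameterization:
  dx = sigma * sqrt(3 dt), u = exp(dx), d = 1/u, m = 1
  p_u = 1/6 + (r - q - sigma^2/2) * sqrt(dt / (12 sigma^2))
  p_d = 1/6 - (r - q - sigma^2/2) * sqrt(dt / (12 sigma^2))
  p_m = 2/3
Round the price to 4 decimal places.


dt = T/N = 0.250000; dx = sigma*sqrt(3*dt) = 0.095263
u = exp(dx) = 1.099948; d = 1/u = 0.909134
p_u = 0.219087, p_m = 0.666667, p_d = 0.114246
Discount per step: exp(-r*dt) = 0.987331
Stock lattice S(k, j) with j the centered position index:
  k=0: S(0,+0) = 0.9300
  k=1: S(1,-1) = 0.8455; S(1,+0) = 0.9300; S(1,+1) = 1.0230
  k=2: S(2,-2) = 0.7687; S(2,-1) = 0.8455; S(2,+0) = 0.9300; S(2,+1) = 1.0230; S(2,+2) = 1.1252
  k=3: S(3,-3) = 0.6988; S(3,-2) = 0.7687; S(3,-1) = 0.8455; S(3,+0) = 0.9300; S(3,+1) = 1.0230; S(3,+2) = 1.1252; S(3,+3) = 1.2377
Terminal payoffs V(N, j) = max(S_T - K, 0):
  V(3,-3) = 0.000000; V(3,-2) = 0.000000; V(3,-1) = 0.000000; V(3,+0) = 0.000000; V(3,+1) = 0.042952; V(3,+2) = 0.145193; V(3,+3) = 0.257654
Backward induction: V(k, j) = exp(-r*dt) * [p_u * V(k+1, j+1) + p_m * V(k+1, j) + p_d * V(k+1, j-1)]
  V(2,-2) = exp(-r*dt) * [p_u*0.000000 + p_m*0.000000 + p_d*0.000000] = 0.000000
  V(2,-1) = exp(-r*dt) * [p_u*0.000000 + p_m*0.000000 + p_d*0.000000] = 0.000000
  V(2,+0) = exp(-r*dt) * [p_u*0.042952 + p_m*0.000000 + p_d*0.000000] = 0.009291
  V(2,+1) = exp(-r*dt) * [p_u*0.145193 + p_m*0.042952 + p_d*0.000000] = 0.059679
  V(2,+2) = exp(-r*dt) * [p_u*0.257654 + p_m*0.145193 + p_d*0.042952] = 0.156148
  V(1,-1) = exp(-r*dt) * [p_u*0.009291 + p_m*0.000000 + p_d*0.000000] = 0.002010
  V(1,+0) = exp(-r*dt) * [p_u*0.059679 + p_m*0.009291 + p_d*0.000000] = 0.019025
  V(1,+1) = exp(-r*dt) * [p_u*0.156148 + p_m*0.059679 + p_d*0.009291] = 0.074106
  V(0,+0) = exp(-r*dt) * [p_u*0.074106 + p_m*0.019025 + p_d*0.002010] = 0.028779

Answer: Price = V(0,0) = 0.0288


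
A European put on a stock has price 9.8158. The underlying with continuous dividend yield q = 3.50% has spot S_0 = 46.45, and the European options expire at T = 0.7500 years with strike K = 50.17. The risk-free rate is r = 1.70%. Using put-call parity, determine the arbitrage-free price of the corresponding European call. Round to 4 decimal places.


Put-call parity: C - P = S_0 * exp(-qT) - K * exp(-rT).
S_0 * exp(-qT) = 46.4500 * 0.97409154 = 45.24655186
K * exp(-rT) = 50.1700 * 0.98733094 = 49.53439310
C = P + S*exp(-qT) - K*exp(-rT)
C = 9.8158 + 45.24655186 - 49.53439310 = 5.5280

Answer: Call price = 5.5280


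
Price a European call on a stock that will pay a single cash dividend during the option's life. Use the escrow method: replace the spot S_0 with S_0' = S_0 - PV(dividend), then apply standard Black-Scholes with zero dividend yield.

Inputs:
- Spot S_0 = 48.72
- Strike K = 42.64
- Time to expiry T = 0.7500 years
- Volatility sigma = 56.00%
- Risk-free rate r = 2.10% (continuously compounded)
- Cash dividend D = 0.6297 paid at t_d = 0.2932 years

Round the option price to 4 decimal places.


PV(D) = D * exp(-r * t_d) = 0.6297 * 0.99386172 = 0.62583472
S_0' = S_0 - PV(D) = 48.7200 - 0.62583472 = 48.09416528
d1 = (ln(S_0'/K) + (r + sigma^2/2)*T) / (sigma*sqrt(T)) = 0.52315788
d2 = d1 - sigma*sqrt(T) = 0.03818365
exp(-rT) = 0.98437338
N(d1) = 0.69956780; N(d2) = 0.51522937
C = S_0' * N(d1) - K * exp(-rT) * N(d2) = 48.09416528 * 0.69956780 - 42.6400 * 0.98437338 * 0.51522937 = 12.0191

Answer: Price = 12.0191


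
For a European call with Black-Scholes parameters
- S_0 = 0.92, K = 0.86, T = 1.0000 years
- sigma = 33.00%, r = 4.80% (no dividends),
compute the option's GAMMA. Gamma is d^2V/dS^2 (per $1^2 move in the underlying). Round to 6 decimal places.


d1 = 0.5148220630; d2 = 0.1848220630
phi(d1) = 0.3494274184; exp(-qT) = 1.0000000000; exp(-rT) = 0.9531337871
Gamma = exp(-qT) * phi(d1) / (S * sigma * sqrt(T)) = 1.0000000000 * 0.3494274184 / (0.9200 * 0.3300 * 1.0000000000) = 1.150947

Answer: Gamma = 1.150947


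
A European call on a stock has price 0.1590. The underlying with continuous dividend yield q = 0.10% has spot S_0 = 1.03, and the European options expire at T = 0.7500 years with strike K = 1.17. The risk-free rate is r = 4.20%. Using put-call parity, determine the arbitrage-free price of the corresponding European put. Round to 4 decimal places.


Answer: Put price = 0.2635

Derivation:
Put-call parity: C - P = S_0 * exp(-qT) - K * exp(-rT).
S_0 * exp(-qT) = 1.0300 * 0.99925028 = 1.02922779
K * exp(-rT) = 1.1700 * 0.96899096 = 1.13371942
P = C - S*exp(-qT) + K*exp(-rT)
P = 0.1590 - 1.02922779 + 1.13371942 = 0.2635


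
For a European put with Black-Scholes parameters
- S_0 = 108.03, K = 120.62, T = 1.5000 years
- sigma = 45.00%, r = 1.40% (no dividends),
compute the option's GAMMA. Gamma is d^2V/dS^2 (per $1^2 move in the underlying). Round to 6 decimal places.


d1 = 0.1136542525; d2 = -0.4374809396
phi(d1) = 0.3963739569; exp(-qT) = 1.0000000000; exp(-rT) = 0.9792189646
Gamma = exp(-qT) * phi(d1) / (S * sigma * sqrt(T)) = 1.0000000000 * 0.3963739569 / (108.0300 * 0.4500 * 1.2247448714) = 0.006657

Answer: Gamma = 0.006657


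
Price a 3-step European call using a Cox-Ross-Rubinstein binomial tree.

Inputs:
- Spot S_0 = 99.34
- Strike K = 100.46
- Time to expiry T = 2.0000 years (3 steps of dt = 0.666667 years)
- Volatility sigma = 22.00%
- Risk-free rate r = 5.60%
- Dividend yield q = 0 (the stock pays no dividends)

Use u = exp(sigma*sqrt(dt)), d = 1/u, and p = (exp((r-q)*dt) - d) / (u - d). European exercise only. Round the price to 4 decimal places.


Answer: Price = V(0,0) = 17.8177

Derivation:
dt = T/N = 0.666667
u = exp(sigma*sqrt(dt)) = 1.196774; d = 1/u = 0.835580
p = (exp((r-q)*dt) - d) / (u - d) = 0.560528
Discount per step: exp(-r*dt) = 0.963355
Stock lattice S(k, i) with i counting down-moves:
  k=0: S(0,0) = 99.3400
  k=1: S(1,0) = 118.8875; S(1,1) = 83.0065
  k=2: S(2,0) = 142.2814; S(2,1) = 99.3400; S(2,2) = 69.3586
  k=3: S(3,0) = 170.2786; S(3,1) = 118.8875; S(3,2) = 83.0065; S(3,3) = 57.9546
Terminal payoffs V(N, i) = max(S_T - K, 0):
  V(3,0) = 69.818623; V(3,1) = 18.427487; V(3,2) = 0.000000; V(3,3) = 0.000000
Backward induction: V(k, i) = exp(-r*dt) * [p * V(k+1, i) + (1-p) * V(k+1, i+1)].
  V(2,0) = exp(-r*dt) * [p*69.818623 + (1-p)*18.427487] = 45.502763
  V(2,1) = exp(-r*dt) * [p*18.427487 + (1-p)*0.000000] = 9.950606
  V(2,2) = exp(-r*dt) * [p*0.000000 + (1-p)*0.000000] = 0.000000
  V(1,0) = exp(-r*dt) * [p*45.502763 + (1-p)*9.950606] = 28.783673
  V(1,1) = exp(-r*dt) * [p*9.950606 + (1-p)*0.000000] = 5.373199
  V(0,0) = exp(-r*dt) * [p*28.783673 + (1-p)*5.373199] = 17.817653


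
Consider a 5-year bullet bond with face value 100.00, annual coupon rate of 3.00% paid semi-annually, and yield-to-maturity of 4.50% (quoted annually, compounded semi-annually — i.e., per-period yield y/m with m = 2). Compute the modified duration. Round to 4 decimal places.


Answer: Modified duration = 4.5637

Derivation:
Coupon per period c = face * coupon_rate / m = 1.500000
Periods per year m = 2; per-period yield y/m = 0.022500
Number of cashflows N = 10
Cashflows (t years, CF_t, discount factor 1/(1+y/m)^(m*t), PV):
  t = 0.5000: CF_t = 1.500000, DF = 0.977995, PV = 1.466993
  t = 1.0000: CF_t = 1.500000, DF = 0.956474, PV = 1.434712
  t = 1.5000: CF_t = 1.500000, DF = 0.935427, PV = 1.403141
  t = 2.0000: CF_t = 1.500000, DF = 0.914843, PV = 1.372265
  t = 2.5000: CF_t = 1.500000, DF = 0.894712, PV = 1.342068
  t = 3.0000: CF_t = 1.500000, DF = 0.875024, PV = 1.312536
  t = 3.5000: CF_t = 1.500000, DF = 0.855769, PV = 1.283654
  t = 4.0000: CF_t = 1.500000, DF = 0.836938, PV = 1.255408
  t = 4.5000: CF_t = 1.500000, DF = 0.818522, PV = 1.227782
  t = 5.0000: CF_t = 101.500000, DF = 0.800510, PV = 81.251778
Price P = sum_t PV_t = 93.350338
First compute Macaulay numerator sum_t t * PV_t:
  t * PV_t at t = 0.5000: 0.733496
  t * PV_t at t = 1.0000: 1.434712
  t * PV_t at t = 1.5000: 2.104711
  t * PV_t at t = 2.0000: 2.744530
  t * PV_t at t = 2.5000: 3.355171
  t * PV_t at t = 3.0000: 3.937609
  t * PV_t at t = 3.5000: 4.492790
  t * PV_t at t = 4.0000: 5.021630
  t * PV_t at t = 4.5000: 5.525021
  t * PV_t at t = 5.0000: 406.258892
Macaulay duration D = 435.608563 / 93.350338 = 4.666384
Modified duration = D / (1 + y/m) = 4.666384 / (1 + 0.022500) = 4.563701


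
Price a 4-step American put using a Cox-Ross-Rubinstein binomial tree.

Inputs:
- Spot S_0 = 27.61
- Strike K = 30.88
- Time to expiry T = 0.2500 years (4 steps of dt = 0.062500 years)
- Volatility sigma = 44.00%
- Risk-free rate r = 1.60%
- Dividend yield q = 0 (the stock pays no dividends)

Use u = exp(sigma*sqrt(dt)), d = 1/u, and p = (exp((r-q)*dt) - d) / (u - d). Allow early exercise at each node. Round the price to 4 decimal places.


Answer: Price = V(0,0) = 4.5874

Derivation:
dt = T/N = 0.062500
u = exp(sigma*sqrt(dt)) = 1.116278; d = 1/u = 0.895834
p = (exp((r-q)*dt) - d) / (u - d) = 0.477066
Discount per step: exp(-r*dt) = 0.999000
Stock lattice S(k, i) with i counting down-moves:
  k=0: S(0,0) = 27.6100
  k=1: S(1,0) = 30.8204; S(1,1) = 24.7340
  k=2: S(2,0) = 34.4042; S(2,1) = 27.6100; S(2,2) = 22.1575
  k=3: S(3,0) = 38.4046; S(3,1) = 30.8204; S(3,2) = 24.7340; S(3,3) = 19.8495
  k=4: S(4,0) = 42.8702; S(4,1) = 34.4042; S(4,2) = 27.6100; S(4,3) = 22.1575; S(4,4) = 17.7818
Terminal payoffs V(N, i) = max(K - S_T, 0):
  V(4,0) = 0.000000; V(4,1) = 0.000000; V(4,2) = 3.270000; V(4,3) = 8.722456; V(4,4) = 13.098154
Backward induction: V(k, i) = exp(-r*dt) * [p * V(k+1, i) + (1-p) * V(k+1, i+1)]; then take max(V_cont, immediate exercise) for American.
  V(3,0) = exp(-r*dt) * [p*0.000000 + (1-p)*0.000000] = 0.000000; exercise = 0.000000; V(3,0) = max -> 0.000000
  V(3,1) = exp(-r*dt) * [p*0.000000 + (1-p)*3.270000] = 1.708284; exercise = 0.059562; V(3,1) = max -> 1.708284
  V(3,2) = exp(-r*dt) * [p*3.270000 + (1-p)*8.722456] = 6.115155; exercise = 6.146020; V(3,2) = max -> 6.146020
  V(3,3) = exp(-r*dt) * [p*8.722456 + (1-p)*13.098154] = 10.999651; exercise = 11.030516; V(3,3) = max -> 11.030516
  V(2,0) = exp(-r*dt) * [p*0.000000 + (1-p)*1.708284] = 0.892427; exercise = 0.000000; V(2,0) = max -> 0.892427
  V(2,1) = exp(-r*dt) * [p*1.708284 + (1-p)*6.146020] = 4.024899; exercise = 3.270000; V(2,1) = max -> 4.024899
  V(2,2) = exp(-r*dt) * [p*6.146020 + (1-p)*11.030516] = 8.691591; exercise = 8.722456; V(2,2) = max -> 8.722456
  V(1,0) = exp(-r*dt) * [p*0.892427 + (1-p)*4.024899] = 2.527973; exercise = 0.059562; V(1,0) = max -> 2.527973
  V(1,1) = exp(-r*dt) * [p*4.024899 + (1-p)*8.722456] = 6.474932; exercise = 6.146020; V(1,1) = max -> 6.474932
  V(0,0) = exp(-r*dt) * [p*2.527973 + (1-p)*6.474932] = 4.587381; exercise = 3.270000; V(0,0) = max -> 4.587381


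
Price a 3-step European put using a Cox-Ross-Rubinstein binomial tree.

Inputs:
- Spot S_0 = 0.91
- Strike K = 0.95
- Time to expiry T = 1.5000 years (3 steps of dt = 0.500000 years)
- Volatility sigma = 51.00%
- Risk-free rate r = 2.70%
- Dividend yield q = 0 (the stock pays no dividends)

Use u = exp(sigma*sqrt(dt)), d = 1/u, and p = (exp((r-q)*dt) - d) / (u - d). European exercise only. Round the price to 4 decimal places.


dt = T/N = 0.500000
u = exp(sigma*sqrt(dt)) = 1.434225; d = 1/u = 0.697241
p = (exp((r-q)*dt) - d) / (u - d) = 0.429251
Discount per step: exp(-r*dt) = 0.986591
Stock lattice S(k, i) with i counting down-moves:
  k=0: S(0,0) = 0.9100
  k=1: S(1,0) = 1.3051; S(1,1) = 0.6345
  k=2: S(2,0) = 1.8719; S(2,1) = 0.9100; S(2,2) = 0.4424
  k=3: S(3,0) = 2.6847; S(3,1) = 1.3051; S(3,2) = 0.6345; S(3,3) = 0.3085
Terminal payoffs V(N, i) = max(K - S_T, 0):
  V(3,0) = 0.000000; V(3,1) = 0.000000; V(3,2) = 0.315511; V(3,3) = 0.641546
Backward induction: V(k, i) = exp(-r*dt) * [p * V(k+1, i) + (1-p) * V(k+1, i+1)].
  V(2,0) = exp(-r*dt) * [p*0.000000 + (1-p)*0.000000] = 0.000000
  V(2,1) = exp(-r*dt) * [p*0.000000 + (1-p)*0.315511] = 0.177663
  V(2,2) = exp(-r*dt) * [p*0.315511 + (1-p)*0.641546] = 0.494869
  V(1,0) = exp(-r*dt) * [p*0.000000 + (1-p)*0.177663] = 0.100041
  V(1,1) = exp(-r*dt) * [p*0.177663 + (1-p)*0.494869] = 0.353898
  V(0,0) = exp(-r*dt) * [p*0.100041 + (1-p)*0.353898] = 0.241646

Answer: Price = V(0,0) = 0.2416


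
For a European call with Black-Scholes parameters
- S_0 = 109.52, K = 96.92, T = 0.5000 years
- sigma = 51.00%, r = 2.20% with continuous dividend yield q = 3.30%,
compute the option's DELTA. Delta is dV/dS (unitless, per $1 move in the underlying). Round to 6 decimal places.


Answer: Delta = 0.681523

Derivation:
d1 = 0.5039765906; d2 = 0.1433521322
phi(d1) = 0.3513632343; exp(-qT) = 0.9836353794; exp(-rT) = 0.9890602788
N(d1) = 0.6928610864
Delta = exp(-qT) * N(d1) = 0.9836353794 * 0.6928610864 = 0.681523


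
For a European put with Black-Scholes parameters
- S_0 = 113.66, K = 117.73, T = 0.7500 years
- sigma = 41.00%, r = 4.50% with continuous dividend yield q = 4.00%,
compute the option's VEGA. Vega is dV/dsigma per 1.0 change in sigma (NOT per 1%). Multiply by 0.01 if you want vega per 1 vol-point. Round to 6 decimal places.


Answer: Vega = 37.957628

Derivation:
d1 = 0.0890109888; d2 = -0.2660594268
phi(d1) = 0.3973650055; exp(-qT) = 0.9704455335; exp(-rT) = 0.9668131777
Vega = S * exp(-qT) * phi(d1) * sqrt(T) = 113.6600 * 0.9704455335 * 0.3973650055 * 0.8660254038 = 37.957628


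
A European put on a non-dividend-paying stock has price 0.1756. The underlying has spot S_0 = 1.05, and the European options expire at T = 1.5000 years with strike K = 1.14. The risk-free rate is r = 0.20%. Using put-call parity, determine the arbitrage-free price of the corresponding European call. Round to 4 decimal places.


Answer: Call price = 0.0890

Derivation:
Put-call parity: C - P = S_0 * exp(-qT) - K * exp(-rT).
S_0 * exp(-qT) = 1.0500 * 1.00000000 = 1.05000000
K * exp(-rT) = 1.1400 * 0.99700450 = 1.13658512
C = P + S*exp(-qT) - K*exp(-rT)
C = 0.1756 + 1.05000000 - 1.13658512 = 0.0890


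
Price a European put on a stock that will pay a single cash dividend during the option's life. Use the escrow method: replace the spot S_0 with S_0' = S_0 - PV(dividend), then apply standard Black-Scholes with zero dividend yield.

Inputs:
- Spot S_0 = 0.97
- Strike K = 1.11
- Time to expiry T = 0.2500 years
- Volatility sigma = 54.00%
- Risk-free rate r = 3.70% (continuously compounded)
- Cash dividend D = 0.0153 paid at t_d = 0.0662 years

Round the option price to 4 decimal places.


Answer: Price = 0.1975

Derivation:
PV(D) = D * exp(-r * t_d) = 0.0153 * 0.99755360 = 0.01526257
S_0' = S_0 - PV(D) = 0.9700 - 0.01526257 = 0.95473743
d1 = (ln(S_0'/K) + (r + sigma^2/2)*T) / (sigma*sqrt(T)) = -0.38881087
d2 = d1 - sigma*sqrt(T) = -0.65881087
exp(-rT) = 0.99079265
N(-d1) = 0.65129197; N(-d2) = 0.74499139
P = K * exp(-rT) * N(-d2) - S_0' * N(-d1) = 1.1100 * 0.99079265 * 0.74499139 - 0.95473743 * 0.65129197 = 0.1975


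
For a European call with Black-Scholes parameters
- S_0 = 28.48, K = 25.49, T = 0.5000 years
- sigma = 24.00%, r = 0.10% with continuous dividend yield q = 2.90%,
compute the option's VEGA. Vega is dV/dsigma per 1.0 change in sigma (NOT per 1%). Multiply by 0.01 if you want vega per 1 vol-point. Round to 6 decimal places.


Answer: Vega = 6.385722

Derivation:
d1 = 0.6559350436; d2 = 0.4862294161
phi(d1) = 0.3217231378; exp(-qT) = 0.9856046187; exp(-rT) = 0.9995001250
Vega = S * exp(-qT) * phi(d1) * sqrt(T) = 28.4800 * 0.9856046187 * 0.3217231378 * 0.7071067812 = 6.385722


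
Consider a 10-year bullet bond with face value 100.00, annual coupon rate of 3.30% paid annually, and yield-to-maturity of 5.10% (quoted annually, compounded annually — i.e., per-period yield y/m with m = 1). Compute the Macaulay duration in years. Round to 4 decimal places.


Answer: Macaulay duration = 8.5554 years

Derivation:
Coupon per period c = face * coupon_rate / m = 3.300000
Periods per year m = 1; per-period yield y/m = 0.051000
Number of cashflows N = 10
Cashflows (t years, CF_t, discount factor 1/(1+y/m)^(m*t), PV):
  t = 1.0000: CF_t = 3.300000, DF = 0.951475, PV = 3.139867
  t = 2.0000: CF_t = 3.300000, DF = 0.905304, PV = 2.987504
  t = 3.0000: CF_t = 3.300000, DF = 0.861374, PV = 2.842535
  t = 4.0000: CF_t = 3.300000, DF = 0.819576, PV = 2.704600
  t = 5.0000: CF_t = 3.300000, DF = 0.779806, PV = 2.573359
  t = 6.0000: CF_t = 3.300000, DF = 0.741965, PV = 2.448486
  t = 7.0000: CF_t = 3.300000, DF = 0.705961, PV = 2.329673
  t = 8.0000: CF_t = 3.300000, DF = 0.671705, PV = 2.216625
  t = 9.0000: CF_t = 3.300000, DF = 0.639110, PV = 2.109063
  t = 10.0000: CF_t = 103.300000, DF = 0.608097, PV = 62.816417
Price P = sum_t PV_t = 86.168128
Macaulay numerator sum_t t * PV_t:
  t * PV_t at t = 1.0000: 3.139867
  t * PV_t at t = 2.0000: 5.975008
  t * PV_t at t = 3.0000: 8.527604
  t * PV_t at t = 4.0000: 10.818401
  t * PV_t at t = 5.0000: 12.866794
  t * PV_t at t = 6.0000: 14.690917
  t * PV_t at t = 7.0000: 16.307710
  t * PV_t at t = 8.0000: 17.732999
  t * PV_t at t = 9.0000: 18.981565
  t * PV_t at t = 10.0000: 628.164170
Macaulay duration D = (sum_t t * PV_t) / P = 737.205035 / 86.168128 = 8.555426


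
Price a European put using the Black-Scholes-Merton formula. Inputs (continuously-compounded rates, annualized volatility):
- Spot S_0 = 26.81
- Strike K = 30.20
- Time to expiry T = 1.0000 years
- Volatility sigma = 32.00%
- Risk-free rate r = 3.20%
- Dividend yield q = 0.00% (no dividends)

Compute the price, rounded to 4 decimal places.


d1 = (ln(S/K) + (r - q + 0.5*sigma^2) * T) / (sigma * sqrt(T)) = -0.11208429
d2 = d1 - sigma * sqrt(T) = -0.43208429
exp(-rT) = 0.96850658; exp(-qT) = 1.00000000
P = K * exp(-rT) * N(-d2) - S_0 * exp(-qT) * N(-d1)
N(-d1) = 0.54462171; N(-d2) = 0.66715992
P = 30.2000 * 0.96850658 * 0.66715992 - 26.8100 * 1.00000000 * 0.54462171 = 4.9124

Answer: Price = 4.9124


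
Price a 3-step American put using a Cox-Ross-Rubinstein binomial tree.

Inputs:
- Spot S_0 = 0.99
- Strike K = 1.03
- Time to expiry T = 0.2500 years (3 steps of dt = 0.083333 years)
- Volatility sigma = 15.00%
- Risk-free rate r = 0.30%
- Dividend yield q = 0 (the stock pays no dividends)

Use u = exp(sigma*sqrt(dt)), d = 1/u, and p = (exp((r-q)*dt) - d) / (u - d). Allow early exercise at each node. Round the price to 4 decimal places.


Answer: Price = V(0,0) = 0.0523

Derivation:
dt = T/N = 0.083333
u = exp(sigma*sqrt(dt)) = 1.044252; d = 1/u = 0.957623
p = (exp((r-q)*dt) - d) / (u - d) = 0.492063
Discount per step: exp(-r*dt) = 0.999750
Stock lattice S(k, i) with i counting down-moves:
  k=0: S(0,0) = 0.9900
  k=1: S(1,0) = 1.0338; S(1,1) = 0.9480
  k=2: S(2,0) = 1.0796; S(2,1) = 0.9900; S(2,2) = 0.9079
  k=3: S(3,0) = 1.1273; S(3,1) = 1.0338; S(3,2) = 0.9480; S(3,3) = 0.8694
Terminal payoffs V(N, i) = max(K - S_T, 0):
  V(3,0) = 0.000000; V(3,1) = 0.000000; V(3,2) = 0.081953; V(3,3) = 0.160602
Backward induction: V(k, i) = exp(-r*dt) * [p * V(k+1, i) + (1-p) * V(k+1, i+1)]; then take max(V_cont, immediate exercise) for American.
  V(2,0) = exp(-r*dt) * [p*0.000000 + (1-p)*0.000000] = 0.000000; exercise = 0.000000; V(2,0) = max -> 0.000000
  V(2,1) = exp(-r*dt) * [p*0.000000 + (1-p)*0.081953] = 0.041617; exercise = 0.040000; V(2,1) = max -> 0.041617
  V(2,2) = exp(-r*dt) * [p*0.081953 + (1-p)*0.160602] = 0.121871; exercise = 0.122129; V(2,2) = max -> 0.122129
  V(1,0) = exp(-r*dt) * [p*0.000000 + (1-p)*0.041617] = 0.021133; exercise = 0.000000; V(1,0) = max -> 0.021133
  V(1,1) = exp(-r*dt) * [p*0.041617 + (1-p)*0.122129] = 0.082491; exercise = 0.081953; V(1,1) = max -> 0.082491
  V(0,0) = exp(-r*dt) * [p*0.021133 + (1-p)*0.082491] = 0.052286; exercise = 0.040000; V(0,0) = max -> 0.052286


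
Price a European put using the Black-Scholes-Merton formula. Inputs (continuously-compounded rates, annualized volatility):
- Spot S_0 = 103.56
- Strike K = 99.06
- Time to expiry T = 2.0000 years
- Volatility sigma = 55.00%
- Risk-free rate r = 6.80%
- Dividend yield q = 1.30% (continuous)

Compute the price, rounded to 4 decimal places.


d1 = (ln(S/K) + (r - q + 0.5*sigma^2) * T) / (sigma * sqrt(T)) = 0.58744558
d2 = d1 - sigma * sqrt(T) = -0.19037188
exp(-rT) = 0.87284263; exp(-qT) = 0.97433509
P = K * exp(-rT) * N(-d2) - S_0 * exp(-qT) * N(-d1)
N(-d1) = 0.27845225; N(-d2) = 0.57549113
P = 99.0600 * 0.87284263 * 0.57549113 - 103.5600 * 0.97433509 * 0.27845225 = 21.6627

Answer: Price = 21.6627


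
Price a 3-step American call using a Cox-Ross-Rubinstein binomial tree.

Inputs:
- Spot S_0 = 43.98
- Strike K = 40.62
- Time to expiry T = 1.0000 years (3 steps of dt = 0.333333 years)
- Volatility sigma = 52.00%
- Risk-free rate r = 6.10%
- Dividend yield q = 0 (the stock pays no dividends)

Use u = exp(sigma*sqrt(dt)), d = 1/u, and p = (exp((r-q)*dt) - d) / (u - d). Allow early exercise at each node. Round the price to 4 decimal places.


Answer: Price = V(0,0) = 12.1990

Derivation:
dt = T/N = 0.333333
u = exp(sigma*sqrt(dt)) = 1.350159; d = 1/u = 0.740654
p = (exp((r-q)*dt) - d) / (u - d) = 0.459205
Discount per step: exp(-r*dt) = 0.979872
Stock lattice S(k, i) with i counting down-moves:
  k=0: S(0,0) = 43.9800
  k=1: S(1,0) = 59.3800; S(1,1) = 32.5739
  k=2: S(2,0) = 80.1724; S(2,1) = 43.9800; S(2,2) = 24.1260
  k=3: S(3,0) = 108.2455; S(3,1) = 59.3800; S(3,2) = 32.5739; S(3,3) = 17.8690
Terminal payoffs V(N, i) = max(S_T - K, 0):
  V(3,0) = 67.625458; V(3,1) = 18.759980; V(3,2) = 0.000000; V(3,3) = 0.000000
Backward induction: V(k, i) = exp(-r*dt) * [p * V(k+1, i) + (1-p) * V(k+1, i+1)]; then take max(V_cont, immediate exercise) for American.
  V(2,0) = exp(-r*dt) * [p*67.625458 + (1-p)*18.759980] = 40.369995; exercise = 39.552396; V(2,0) = max -> 40.369995
  V(2,1) = exp(-r*dt) * [p*18.759980 + (1-p)*0.000000] = 8.441281; exercise = 3.360000; V(2,1) = max -> 8.441281
  V(2,2) = exp(-r*dt) * [p*0.000000 + (1-p)*0.000000] = 0.000000; exercise = 0.000000; V(2,2) = max -> 0.000000
  V(1,0) = exp(-r*dt) * [p*40.369995 + (1-p)*8.441281] = 22.638089; exercise = 18.759980; V(1,0) = max -> 22.638089
  V(1,1) = exp(-r*dt) * [p*8.441281 + (1-p)*0.000000] = 3.798257; exercise = 0.000000; V(1,1) = max -> 3.798257
  V(0,0) = exp(-r*dt) * [p*22.638089 + (1-p)*3.798257] = 12.199018; exercise = 3.360000; V(0,0) = max -> 12.199018


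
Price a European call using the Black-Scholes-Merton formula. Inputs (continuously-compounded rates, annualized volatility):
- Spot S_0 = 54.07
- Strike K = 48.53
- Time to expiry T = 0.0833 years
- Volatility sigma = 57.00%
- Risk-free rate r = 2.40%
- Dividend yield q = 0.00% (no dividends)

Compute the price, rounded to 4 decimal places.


Answer: Price = 6.9013

Derivation:
d1 = (ln(S/K) + (r - q + 0.5*sigma^2) * T) / (sigma * sqrt(T)) = 0.75148736
d2 = d1 - sigma * sqrt(T) = 0.58697545
exp(-rT) = 0.99800280; exp(-qT) = 1.00000000
C = S_0 * exp(-qT) * N(d1) - K * exp(-rT) * N(d2)
N(d1) = 0.77382030; N(d2) = 0.72138990
C = 54.0700 * 1.00000000 * 0.77382030 - 48.5300 * 0.99800280 * 0.72138990 = 6.9013


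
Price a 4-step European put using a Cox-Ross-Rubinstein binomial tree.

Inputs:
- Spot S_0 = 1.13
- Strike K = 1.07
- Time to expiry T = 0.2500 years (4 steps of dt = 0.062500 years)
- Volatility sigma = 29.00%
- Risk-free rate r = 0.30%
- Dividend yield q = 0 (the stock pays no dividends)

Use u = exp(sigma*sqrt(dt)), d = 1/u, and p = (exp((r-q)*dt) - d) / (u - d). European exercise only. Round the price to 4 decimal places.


Answer: Price = V(0,0) = 0.0407

Derivation:
dt = T/N = 0.062500
u = exp(sigma*sqrt(dt)) = 1.075193; d = 1/u = 0.930066
p = (exp((r-q)*dt) - d) / (u - d) = 0.483175
Discount per step: exp(-r*dt) = 0.999813
Stock lattice S(k, i) with i counting down-moves:
  k=0: S(0,0) = 1.1300
  k=1: S(1,0) = 1.2150; S(1,1) = 1.0510
  k=2: S(2,0) = 1.3063; S(2,1) = 1.1300; S(2,2) = 0.9775
  k=3: S(3,0) = 1.4046; S(3,1) = 1.2150; S(3,2) = 1.0510; S(3,3) = 0.9091
  k=4: S(4,0) = 1.5102; S(4,1) = 1.3063; S(4,2) = 1.1300; S(4,3) = 0.9775; S(4,4) = 0.8455
Terminal payoffs V(N, i) = max(K - S_T, 0):
  V(4,0) = 0.000000; V(4,1) = 0.000000; V(4,2) = 0.000000; V(4,3) = 0.092525; V(4,4) = 0.224462
Backward induction: V(k, i) = exp(-r*dt) * [p * V(k+1, i) + (1-p) * V(k+1, i+1)].
  V(3,0) = exp(-r*dt) * [p*0.000000 + (1-p)*0.000000] = 0.000000
  V(3,1) = exp(-r*dt) * [p*0.000000 + (1-p)*0.000000] = 0.000000
  V(3,2) = exp(-r*dt) * [p*0.000000 + (1-p)*0.092525] = 0.047810
  V(3,3) = exp(-r*dt) * [p*0.092525 + (1-p)*0.224462] = 0.160683
  V(2,0) = exp(-r*dt) * [p*0.000000 + (1-p)*0.000000] = 0.000000
  V(2,1) = exp(-r*dt) * [p*0.000000 + (1-p)*0.047810] = 0.024705
  V(2,2) = exp(-r*dt) * [p*0.047810 + (1-p)*0.160683] = 0.106126
  V(1,0) = exp(-r*dt) * [p*0.000000 + (1-p)*0.024705] = 0.012766
  V(1,1) = exp(-r*dt) * [p*0.024705 + (1-p)*0.106126] = 0.066773
  V(0,0) = exp(-r*dt) * [p*0.012766 + (1-p)*0.066773] = 0.040670


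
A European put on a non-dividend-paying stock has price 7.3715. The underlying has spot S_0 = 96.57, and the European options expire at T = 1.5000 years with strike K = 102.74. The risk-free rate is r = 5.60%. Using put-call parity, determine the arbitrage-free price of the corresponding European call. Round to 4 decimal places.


Answer: Call price = 9.4791

Derivation:
Put-call parity: C - P = S_0 * exp(-qT) - K * exp(-rT).
S_0 * exp(-qT) = 96.5700 * 1.00000000 = 96.57000000
K * exp(-rT) = 102.7400 * 0.91943126 = 94.46236725
C = P + S*exp(-qT) - K*exp(-rT)
C = 7.3715 + 96.57000000 - 94.46236725 = 9.4791


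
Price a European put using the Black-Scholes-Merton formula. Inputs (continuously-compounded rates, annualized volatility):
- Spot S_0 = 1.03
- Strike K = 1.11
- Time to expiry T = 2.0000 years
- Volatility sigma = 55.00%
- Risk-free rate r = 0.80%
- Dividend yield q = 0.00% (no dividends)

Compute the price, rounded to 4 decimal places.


Answer: Price = 0.3532

Derivation:
d1 = (ln(S/K) + (r - q + 0.5*sigma^2) * T) / (sigma * sqrt(T)) = 0.31331103
d2 = d1 - sigma * sqrt(T) = -0.46450643
exp(-rT) = 0.98412732; exp(-qT) = 1.00000000
P = K * exp(-rT) * N(-d2) - S_0 * exp(-qT) * N(-d1)
N(-d1) = 0.37702219; N(-d2) = 0.67885752
P = 1.1100 * 0.98412732 * 0.67885752 - 1.0300 * 1.00000000 * 0.37702219 = 0.3532


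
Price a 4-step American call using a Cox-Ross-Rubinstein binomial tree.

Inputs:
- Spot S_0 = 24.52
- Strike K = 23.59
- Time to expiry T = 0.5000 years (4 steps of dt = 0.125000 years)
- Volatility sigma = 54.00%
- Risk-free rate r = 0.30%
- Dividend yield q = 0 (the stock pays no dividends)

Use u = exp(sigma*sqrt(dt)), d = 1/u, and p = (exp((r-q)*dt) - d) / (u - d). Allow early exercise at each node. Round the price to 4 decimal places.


dt = T/N = 0.125000
u = exp(sigma*sqrt(dt)) = 1.210361; d = 1/u = 0.826200
p = (exp((r-q)*dt) - d) / (u - d) = 0.453391
Discount per step: exp(-r*dt) = 0.999625
Stock lattice S(k, i) with i counting down-moves:
  k=0: S(0,0) = 24.5200
  k=1: S(1,0) = 29.6781; S(1,1) = 20.2584
  k=2: S(2,0) = 35.9212; S(2,1) = 24.5200; S(2,2) = 16.7375
  k=3: S(3,0) = 43.4776; S(3,1) = 29.6781; S(3,2) = 20.2584; S(3,3) = 13.8285
  k=4: S(4,0) = 52.6236; S(4,1) = 35.9212; S(4,2) = 24.5200; S(4,3) = 16.7375; S(4,4) = 11.4251
Terminal payoffs V(N, i) = max(S_T - K, 0):
  V(4,0) = 29.033587; V(4,1) = 12.331168; V(4,2) = 0.930000; V(4,3) = 0.000000; V(4,4) = 0.000000
Backward induction: V(k, i) = exp(-r*dt) * [p * V(k+1, i) + (1-p) * V(k+1, i+1)]; then take max(V_cont, immediate exercise) for American.
  V(3,0) = exp(-r*dt) * [p*29.033587 + (1-p)*12.331168] = 19.896433; exercise = 19.887589; V(3,0) = max -> 19.896433
  V(3,1) = exp(-r*dt) * [p*12.331168 + (1-p)*0.930000] = 6.096901; exercise = 6.088057; V(3,1) = max -> 6.096901
  V(3,2) = exp(-r*dt) * [p*0.930000 + (1-p)*0.000000] = 0.421496; exercise = 0.000000; V(3,2) = max -> 0.421496
  V(3,3) = exp(-r*dt) * [p*0.000000 + (1-p)*0.000000] = 0.000000; exercise = 0.000000; V(3,3) = max -> 0.000000
  V(2,0) = exp(-r*dt) * [p*19.896433 + (1-p)*6.096901] = 12.348854; exercise = 12.331168; V(2,0) = max -> 12.348854
  V(2,1) = exp(-r*dt) * [p*6.096901 + (1-p)*0.421496] = 2.993551; exercise = 0.930000; V(2,1) = max -> 2.993551
  V(2,2) = exp(-r*dt) * [p*0.421496 + (1-p)*0.000000] = 0.191031; exercise = 0.000000; V(2,2) = max -> 0.191031
  V(1,0) = exp(-r*dt) * [p*12.348854 + (1-p)*2.993551] = 7.232449; exercise = 6.088057; V(1,0) = max -> 7.232449
  V(1,1) = exp(-r*dt) * [p*2.993551 + (1-p)*0.191031] = 1.461120; exercise = 0.000000; V(1,1) = max -> 1.461120
  V(0,0) = exp(-r*dt) * [p*7.232449 + (1-p)*1.461120] = 4.076261; exercise = 0.930000; V(0,0) = max -> 4.076261

Answer: Price = V(0,0) = 4.0763


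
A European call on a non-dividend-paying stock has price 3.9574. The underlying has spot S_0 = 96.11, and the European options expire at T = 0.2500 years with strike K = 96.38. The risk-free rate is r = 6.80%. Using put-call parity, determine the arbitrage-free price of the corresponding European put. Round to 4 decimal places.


Answer: Put price = 2.6028

Derivation:
Put-call parity: C - P = S_0 * exp(-qT) - K * exp(-rT).
S_0 * exp(-qT) = 96.1100 * 1.00000000 = 96.11000000
K * exp(-rT) = 96.3800 * 0.98314368 = 94.75538833
P = C - S*exp(-qT) + K*exp(-rT)
P = 3.9574 - 96.11000000 + 94.75538833 = 2.6028


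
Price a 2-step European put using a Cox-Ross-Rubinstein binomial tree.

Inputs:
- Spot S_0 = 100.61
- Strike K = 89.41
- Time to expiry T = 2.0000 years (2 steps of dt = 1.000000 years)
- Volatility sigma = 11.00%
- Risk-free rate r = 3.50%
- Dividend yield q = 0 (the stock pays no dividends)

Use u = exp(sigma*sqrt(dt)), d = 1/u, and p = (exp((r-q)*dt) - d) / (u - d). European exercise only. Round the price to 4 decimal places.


Answer: Price = V(0,0) = 1.0821

Derivation:
dt = T/N = 1.000000
u = exp(sigma*sqrt(dt)) = 1.116278; d = 1/u = 0.895834
p = (exp((r-q)*dt) - d) / (u - d) = 0.634109
Discount per step: exp(-r*dt) = 0.965605
Stock lattice S(k, i) with i counting down-moves:
  k=0: S(0,0) = 100.6100
  k=1: S(1,0) = 112.3087; S(1,1) = 90.1299
  k=2: S(2,0) = 125.3678; S(2,1) = 100.6100; S(2,2) = 80.7414
Terminal payoffs V(N, i) = max(K - S_T, 0):
  V(2,0) = 0.000000; V(2,1) = 0.000000; V(2,2) = 8.668584
Backward induction: V(k, i) = exp(-r*dt) * [p * V(k+1, i) + (1-p) * V(k+1, i+1)].
  V(1,0) = exp(-r*dt) * [p*0.000000 + (1-p)*0.000000] = 0.000000
  V(1,1) = exp(-r*dt) * [p*0.000000 + (1-p)*8.668584] = 3.062662
  V(0,0) = exp(-r*dt) * [p*0.000000 + (1-p)*3.062662] = 1.082057


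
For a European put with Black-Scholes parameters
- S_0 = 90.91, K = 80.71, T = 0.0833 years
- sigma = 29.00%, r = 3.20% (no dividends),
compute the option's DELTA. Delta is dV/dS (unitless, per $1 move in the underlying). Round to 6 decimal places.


Answer: Delta = -0.067386

Derivation:
d1 = 1.4955473983; d2 = 1.4118483541
phi(d1) = 0.1303842338; exp(-qT) = 1.0000000000; exp(-rT) = 0.9973379496
N(-d1) = 0.0673858197
Delta = -exp(-qT) * N(-d1) = -1.0000000000 * 0.0673858197 = -0.067386


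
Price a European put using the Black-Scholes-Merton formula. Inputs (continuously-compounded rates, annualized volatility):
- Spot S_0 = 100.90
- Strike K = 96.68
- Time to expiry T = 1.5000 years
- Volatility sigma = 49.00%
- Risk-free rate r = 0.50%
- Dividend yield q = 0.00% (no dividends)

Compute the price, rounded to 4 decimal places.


Answer: Price = 20.8241

Derivation:
d1 = (ln(S/K) + (r - q + 0.5*sigma^2) * T) / (sigma * sqrt(T)) = 0.38375068
d2 = d1 - sigma * sqrt(T) = -0.21637431
exp(-rT) = 0.99252805; exp(-qT) = 1.00000000
P = K * exp(-rT) * N(-d2) - S_0 * exp(-qT) * N(-d1)
N(-d1) = 0.35058162; N(-d2) = 0.58565200
P = 96.6800 * 0.99252805 * 0.58565200 - 100.9000 * 1.00000000 * 0.35058162 = 20.8241


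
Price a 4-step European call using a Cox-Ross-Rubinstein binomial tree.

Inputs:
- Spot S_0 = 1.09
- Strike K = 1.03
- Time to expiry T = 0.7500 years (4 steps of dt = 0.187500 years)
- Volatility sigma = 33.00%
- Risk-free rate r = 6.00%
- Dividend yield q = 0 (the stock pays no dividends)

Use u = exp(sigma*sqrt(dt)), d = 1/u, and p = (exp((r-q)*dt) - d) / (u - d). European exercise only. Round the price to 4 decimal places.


Answer: Price = V(0,0) = 0.1790

Derivation:
dt = T/N = 0.187500
u = exp(sigma*sqrt(dt)) = 1.153608; d = 1/u = 0.866846
p = (exp((r-q)*dt) - d) / (u - d) = 0.503790
Discount per step: exp(-r*dt) = 0.988813
Stock lattice S(k, i) with i counting down-moves:
  k=0: S(0,0) = 1.0900
  k=1: S(1,0) = 1.2574; S(1,1) = 0.9449
  k=2: S(2,0) = 1.4506; S(2,1) = 1.0900; S(2,2) = 0.8190
  k=3: S(3,0) = 1.6734; S(3,1) = 1.2574; S(3,2) = 0.9449; S(3,3) = 0.7100
  k=4: S(4,0) = 1.9305; S(4,1) = 1.4506; S(4,2) = 1.0900; S(4,3) = 0.8190; S(4,4) = 0.6155
Terminal payoffs V(N, i) = max(S_T - K, 0):
  V(4,0) = 0.900453; V(4,1) = 0.420584; V(4,2) = 0.060000; V(4,3) = 0.000000; V(4,4) = 0.000000
Backward induction: V(k, i) = exp(-r*dt) * [p * V(k+1, i) + (1-p) * V(k+1, i+1)].
  V(3,0) = exp(-r*dt) * [p*0.900453 + (1-p)*0.420584] = 0.654927
  V(3,1) = exp(-r*dt) * [p*0.420584 + (1-p)*0.060000] = 0.238955
  V(3,2) = exp(-r*dt) * [p*0.060000 + (1-p)*0.000000] = 0.029889
  V(3,3) = exp(-r*dt) * [p*0.000000 + (1-p)*0.000000] = 0.000000
  V(2,0) = exp(-r*dt) * [p*0.654927 + (1-p)*0.238955] = 0.443500
  V(2,1) = exp(-r*dt) * [p*0.238955 + (1-p)*0.029889] = 0.133702
  V(2,2) = exp(-r*dt) * [p*0.029889 + (1-p)*0.000000] = 0.014889
  V(1,0) = exp(-r*dt) * [p*0.443500 + (1-p)*0.133702] = 0.286533
  V(1,1) = exp(-r*dt) * [p*0.133702 + (1-p)*0.014889] = 0.073910
  V(0,0) = exp(-r*dt) * [p*0.286533 + (1-p)*0.073910] = 0.179002


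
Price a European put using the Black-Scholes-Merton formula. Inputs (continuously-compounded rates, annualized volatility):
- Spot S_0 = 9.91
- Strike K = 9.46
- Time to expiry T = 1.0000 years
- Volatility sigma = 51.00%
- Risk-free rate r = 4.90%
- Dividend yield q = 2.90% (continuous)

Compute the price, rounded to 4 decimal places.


Answer: Price = 1.5813

Derivation:
d1 = (ln(S/K) + (r - q + 0.5*sigma^2) * T) / (sigma * sqrt(T)) = 0.38533719
d2 = d1 - sigma * sqrt(T) = -0.12466281
exp(-rT) = 0.95218113; exp(-qT) = 0.97141646
P = K * exp(-rT) * N(-d2) - S_0 * exp(-qT) * N(-d1)
N(-d1) = 0.34999381; N(-d2) = 0.54960475
P = 9.4600 * 0.95218113 * 0.54960475 - 9.9100 * 0.97141646 * 0.34999381 = 1.5813


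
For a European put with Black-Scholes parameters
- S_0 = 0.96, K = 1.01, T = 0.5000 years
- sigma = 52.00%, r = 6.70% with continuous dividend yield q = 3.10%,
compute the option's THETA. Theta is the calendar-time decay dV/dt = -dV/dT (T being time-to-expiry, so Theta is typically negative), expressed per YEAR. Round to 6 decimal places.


Answer: Theta = -0.111821

Derivation:
d1 = 0.0947187881; d2 = -0.2729767381
phi(d1) = 0.3971567033; exp(-qT) = 0.9846195068; exp(-rT) = 0.9670549112
Theta = -S*exp(-qT)*phi(d1)*sigma/(2*sqrt(T)) + r*K*exp(-rT)*N(-d2) - q*S*exp(-qT)*N(-d1)
N(-d1) = 0.4622690972; N(-d2) = 0.6075644515; sqrt(T) = 0.7071067812
Term 1 = -0.9600 * 0.9846195068 * 0.3971567033 * 0.5200 / (2 * 0.7071067812) = -0.1380352199
Term 2 = 0.0670 * 1.0100 * 0.9670549112 * 0.6075644515 = 0.0397593858
Term 3 = -0.0310 * 0.9600 * 0.9846195068 * 0.4622690972 = -0.0135455369
Theta = -0.1380352199 + (0.0397593858) + (-0.0135455369) = -0.111821
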